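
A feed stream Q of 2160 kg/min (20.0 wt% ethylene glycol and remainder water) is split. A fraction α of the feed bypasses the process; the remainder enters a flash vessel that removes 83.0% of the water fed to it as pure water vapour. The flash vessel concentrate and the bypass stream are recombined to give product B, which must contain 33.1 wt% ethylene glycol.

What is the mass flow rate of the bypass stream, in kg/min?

All 2160×0.200 = 432 kg/min of ethylene glycol reaches B, so B = 432/0.331 = 1305.1 kg/min and vapour = 854.86 kg/min.
The evaporator receives (1−α)·2160 of feed at 0.800 water and removes 0.830 of that water:
0.830×0.800×(1−α)×2160 = 854.86
(1−α) = 854.86/1434.2 = 0.5960;  α = 0.4040.
Bypass flow = 0.4040×2160 = 872.55 kg/min.

872.6 kg/min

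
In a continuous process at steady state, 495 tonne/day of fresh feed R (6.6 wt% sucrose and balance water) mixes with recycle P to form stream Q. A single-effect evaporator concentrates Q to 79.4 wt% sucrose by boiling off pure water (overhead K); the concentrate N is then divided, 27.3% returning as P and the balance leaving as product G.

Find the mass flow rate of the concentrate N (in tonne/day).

Overall sucrose balance (none leaves overhead): sucrose in fresh feed = sucrose in product, i.e. 495×0.066 = (1−0.273)·N·0.794.
N = 32.67/(0.794×0.727) = 56.597 tonne/day.

56.6 tonne/day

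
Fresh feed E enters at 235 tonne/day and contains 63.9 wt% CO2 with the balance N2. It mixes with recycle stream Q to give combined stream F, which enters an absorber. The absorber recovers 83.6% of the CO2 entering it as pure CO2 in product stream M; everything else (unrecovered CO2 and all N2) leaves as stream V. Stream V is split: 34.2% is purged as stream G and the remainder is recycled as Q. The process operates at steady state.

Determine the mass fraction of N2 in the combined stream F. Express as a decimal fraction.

N2 enters only via E and leaves only via the purge: 235×0.361 = 0.342×(N2 in V), and the absorber passes all N2, so N2 in F = N2 in V = 248.06 tonne/day.
CO2 in F: m_A = 235×0.639 + (1−0.342)·(1−0.836)·m_A, so m_A = 150.16/0.8921 = 168.33 tonne/day.
F = 168.33 + 248.06 = 416.39 tonne/day.
N2 fraction in F = 248.06/416.39 = 0.5957.

0.5957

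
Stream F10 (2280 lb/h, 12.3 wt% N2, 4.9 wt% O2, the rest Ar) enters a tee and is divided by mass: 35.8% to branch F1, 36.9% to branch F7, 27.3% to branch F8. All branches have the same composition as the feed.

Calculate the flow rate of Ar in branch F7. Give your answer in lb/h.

696.6 lb/h

Branch F7 total = 0.369×2280 = 841.32 lb/h.
Ar in F7 = 0.828×841.32 = 696.61 lb/h.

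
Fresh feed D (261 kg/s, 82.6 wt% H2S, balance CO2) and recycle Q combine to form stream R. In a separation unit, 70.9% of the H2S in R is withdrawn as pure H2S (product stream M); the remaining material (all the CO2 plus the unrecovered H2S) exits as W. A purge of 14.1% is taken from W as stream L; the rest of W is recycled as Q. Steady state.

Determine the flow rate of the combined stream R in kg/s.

CO2 enters only via D and leaves only via the purge: 261×0.174 = 0.141×(CO2 in W), and the separation unit passes all CO2, so CO2 in R = CO2 in W = 322.09 kg/s.
H2S in R: m_A = 261×0.826 + (1−0.141)·(1−0.709)·m_A, so m_A = 215.59/0.7500 = 287.44 kg/s.
R = 287.44 + 322.09 = 609.52 kg/s.

609.5 kg/s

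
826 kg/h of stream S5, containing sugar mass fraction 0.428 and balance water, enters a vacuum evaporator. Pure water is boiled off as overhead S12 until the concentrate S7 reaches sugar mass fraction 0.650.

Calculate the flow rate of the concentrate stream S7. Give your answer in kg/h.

543.9 kg/h

sugar is conserved: 826×0.428 = 353.53 kg/h all reports to the concentrate.
Concentrate = 353.53/(target fraction) = 543.89 kg/h.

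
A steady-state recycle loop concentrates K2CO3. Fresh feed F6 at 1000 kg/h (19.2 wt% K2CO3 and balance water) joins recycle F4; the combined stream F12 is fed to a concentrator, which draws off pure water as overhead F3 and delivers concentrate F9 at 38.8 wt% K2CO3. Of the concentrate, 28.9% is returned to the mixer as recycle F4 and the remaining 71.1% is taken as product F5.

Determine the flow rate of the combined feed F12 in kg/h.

1201 kg/h

Overall K2CO3 balance (none leaves overhead): K2CO3 in fresh feed = K2CO3 in product, i.e. 1000×0.192 = (1−0.289)·F9·0.388.
F9 = 192/(0.388×0.711) = 695.99 kg/h.
Recycle F4 = 0.289×695.99 = 201.14 kg/h.
Combined feed F12 = 1000 + 201.14 = 1201.1 kg/h.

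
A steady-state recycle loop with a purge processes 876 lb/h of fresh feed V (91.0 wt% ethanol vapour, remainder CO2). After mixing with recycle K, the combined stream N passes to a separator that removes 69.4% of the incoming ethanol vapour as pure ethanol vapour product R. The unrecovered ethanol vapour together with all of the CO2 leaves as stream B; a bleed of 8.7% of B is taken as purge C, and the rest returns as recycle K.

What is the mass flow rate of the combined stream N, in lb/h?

2012 lb/h

CO2 enters only via V and leaves only via the purge: 876×0.090 = 0.087×(CO2 in B), and the separator passes all CO2, so CO2 in N = CO2 in B = 906.21 lb/h.
ethanol vapour in N: m_A = 876×0.910 + (1−0.087)·(1−0.694)·m_A, so m_A = 797.16/0.7206 = 1106.2 lb/h.
N = 1106.2 + 906.21 = 2012.4 lb/h.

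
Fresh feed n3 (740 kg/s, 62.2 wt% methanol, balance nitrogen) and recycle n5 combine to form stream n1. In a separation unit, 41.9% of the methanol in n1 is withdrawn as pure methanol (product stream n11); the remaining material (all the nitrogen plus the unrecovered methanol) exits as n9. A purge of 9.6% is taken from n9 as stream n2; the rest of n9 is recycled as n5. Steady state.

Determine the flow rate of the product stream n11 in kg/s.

methanol in n1: m_A = 740×0.622 + (1−0.096)·(1−0.419)·m_A, so m_A = 460.28/0.4748 = 969.47 kg/s.
Product n11 = 0.419×969.47 = 406.21 kg/s.

406.2 kg/s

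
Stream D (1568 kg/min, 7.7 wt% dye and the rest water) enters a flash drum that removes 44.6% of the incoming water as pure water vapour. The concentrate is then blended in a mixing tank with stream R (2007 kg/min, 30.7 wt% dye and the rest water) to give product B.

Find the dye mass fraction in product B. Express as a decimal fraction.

0.252

Vapour removed = 0.446×0.923×1568 = 645.48 kg/min; concentrate = 922.52 kg/min.
dye reaching the mixer = 120.74 (from concentrate) + 2007×0.307 = 736.88 kg/min.
Product flow = 922.52 + 2007 = 2929.5 kg/min; dye fraction = 0.252.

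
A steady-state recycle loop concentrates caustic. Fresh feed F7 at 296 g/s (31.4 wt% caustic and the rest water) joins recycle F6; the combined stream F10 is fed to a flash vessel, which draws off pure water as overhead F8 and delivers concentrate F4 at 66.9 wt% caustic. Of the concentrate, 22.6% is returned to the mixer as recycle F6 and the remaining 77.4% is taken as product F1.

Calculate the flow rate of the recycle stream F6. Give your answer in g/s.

40.57 g/s

Overall caustic balance (none leaves overhead): caustic in fresh feed = caustic in product, i.e. 296×0.314 = (1−0.226)·F4·0.669.
F4 = 92.944/(0.669×0.774) = 179.5 g/s.
Recycle F6 = 0.226×179.5 = 40.566 g/s.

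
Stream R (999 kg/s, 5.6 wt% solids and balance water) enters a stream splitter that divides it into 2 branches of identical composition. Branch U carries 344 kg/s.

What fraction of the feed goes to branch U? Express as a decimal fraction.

Fraction to U = 344/999 = 0.3443.

0.344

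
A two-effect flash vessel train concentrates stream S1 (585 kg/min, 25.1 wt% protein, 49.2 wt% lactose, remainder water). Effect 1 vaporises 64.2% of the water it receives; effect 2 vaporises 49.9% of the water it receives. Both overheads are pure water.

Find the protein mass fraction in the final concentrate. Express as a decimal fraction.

0.318

water in feed = 585×0.257 = 150.34 kg/min.
After stage 1: water left = (1−0.642)×150.34 = 53.824; stream total = 488.48 kg/min.
After stage 2: water left = (1−0.499)×53.824 = 26.966; final concentrate = 461.62 kg/min.
protein fraction = 146.84/461.62 = 0.318.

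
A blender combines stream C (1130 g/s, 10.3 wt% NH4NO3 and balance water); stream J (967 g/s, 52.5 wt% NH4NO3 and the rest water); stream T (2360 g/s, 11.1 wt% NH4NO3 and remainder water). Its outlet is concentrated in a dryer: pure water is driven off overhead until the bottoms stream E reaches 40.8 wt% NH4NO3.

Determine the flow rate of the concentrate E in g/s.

NH4NO3 entering = 1130×0.103 + 967×0.525 + 2360×0.111 = 886.02 g/s.
All NH4NO3 reports to E, so E = 886.02/0.408 = 2171.6 g/s.

2172 g/s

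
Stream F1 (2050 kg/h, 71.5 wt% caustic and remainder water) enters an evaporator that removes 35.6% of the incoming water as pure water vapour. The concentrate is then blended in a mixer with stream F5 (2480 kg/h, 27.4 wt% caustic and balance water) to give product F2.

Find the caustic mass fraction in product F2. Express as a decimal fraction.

Vapour removed = 0.356×0.285×2050 = 207.99 kg/h; concentrate = 1842 kg/h.
caustic reaching the mixer = 1465.8 (from concentrate) + 2480×0.274 = 2145.3 kg/h.
Product flow = 1842 + 2480 = 4322 kg/h; caustic fraction = 0.496.

0.496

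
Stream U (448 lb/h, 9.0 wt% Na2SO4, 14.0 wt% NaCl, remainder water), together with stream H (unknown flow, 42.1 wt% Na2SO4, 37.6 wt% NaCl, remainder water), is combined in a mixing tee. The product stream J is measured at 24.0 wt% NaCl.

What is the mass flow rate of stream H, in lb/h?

Let H be the unknown flow. Total out = 448 + H.
NaCl balance: 62.72 + 0.376·H = 0.240·(448 + H)
(0.376 − 0.240)·H = 0.240×448 − 62.72 = 44.8
H = 44.8 / 0.136 = 329.41 lb/h

329.4 lb/h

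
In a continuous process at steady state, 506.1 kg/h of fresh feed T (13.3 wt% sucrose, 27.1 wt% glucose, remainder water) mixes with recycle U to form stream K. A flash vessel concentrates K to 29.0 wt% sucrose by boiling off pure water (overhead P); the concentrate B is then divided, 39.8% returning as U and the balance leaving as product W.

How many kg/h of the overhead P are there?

274 kg/h

Overall sucrose balance (none leaves overhead): sucrose in fresh feed = sucrose in product, i.e. 506.1×0.133 = (1−0.398)·B·0.290.
B = 67.311/(0.290×0.602) = 385.56 kg/h.
Recycle U = 0.398×385.56 = 153.45 kg/h.
Combined feed K = 506.1 + 153.45 = 659.55 kg/h.
Overhead P = K − B = 659.55 − 385.56 = 273.99 kg/h.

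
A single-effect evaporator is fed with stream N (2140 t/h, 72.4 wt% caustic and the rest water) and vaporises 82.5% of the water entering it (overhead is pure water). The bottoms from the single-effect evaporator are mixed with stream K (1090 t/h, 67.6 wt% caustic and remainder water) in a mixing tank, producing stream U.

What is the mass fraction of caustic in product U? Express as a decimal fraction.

0.834

Vapour removed = 0.825×0.276×2140 = 487.28 t/h; concentrate = 1652.7 t/h.
caustic reaching the mixer = 1549.4 (from concentrate) + 1090×0.676 = 2286.2 t/h.
Product flow = 1652.7 + 1090 = 2742.7 t/h; caustic fraction = 0.834.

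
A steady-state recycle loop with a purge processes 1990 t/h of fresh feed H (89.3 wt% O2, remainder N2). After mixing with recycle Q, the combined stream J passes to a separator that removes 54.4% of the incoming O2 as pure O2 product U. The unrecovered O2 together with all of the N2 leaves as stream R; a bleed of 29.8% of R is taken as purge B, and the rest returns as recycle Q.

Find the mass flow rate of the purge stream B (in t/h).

568.1 t/h

N2 enters only via H and leaves only via the purge: 1990×0.107 = 0.298×(N2 in R), and the separator passes all N2, so N2 in J = N2 in R = 714.53 t/h.
O2 in J: m_A = 1990×0.893 + (1−0.298)·(1−0.544)·m_A, so m_A = 1777.1/0.6799 = 2613.8 t/h.
R = (1−0.544)×2613.8 + 714.53 = 1906.4 t/h.
Purge B = 0.298×1906.4 = 568.11 t/h.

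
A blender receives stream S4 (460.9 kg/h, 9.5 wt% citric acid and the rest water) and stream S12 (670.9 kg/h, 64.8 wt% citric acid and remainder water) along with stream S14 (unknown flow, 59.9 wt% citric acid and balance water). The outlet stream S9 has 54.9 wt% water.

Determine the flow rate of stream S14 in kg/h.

Let S14 be the unknown flow. Total out = 1131.8 + S14.
water balance: 653.27 + 0.401·S14 = 0.549·(1131.8 + S14)
(0.401 − 0.549)·S14 = 0.549×1131.8 − 653.27 = -31.913
S14 = -31.913 / -0.148 = 215.63 kg/h

215.6 kg/h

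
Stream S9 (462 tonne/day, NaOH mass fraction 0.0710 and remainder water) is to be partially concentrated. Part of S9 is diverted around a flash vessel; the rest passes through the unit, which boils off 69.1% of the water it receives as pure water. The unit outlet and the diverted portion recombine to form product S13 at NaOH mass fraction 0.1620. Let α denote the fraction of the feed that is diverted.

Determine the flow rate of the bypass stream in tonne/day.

All 462×0.071 = 32.802 tonne/day of NaOH reaches S13, so S13 = 32.802/0.162 = 202.48 tonne/day and vapour = 259.52 tonne/day.
The evaporator receives (1−α)·462 of feed at 0.929 water and removes 0.691 of that water:
0.691×0.929×(1−α)×462 = 259.52
(1−α) = 259.52/296.58 = 0.8750;  α = 0.1250.
Bypass flow = 0.1250×462 = 57.727 tonne/day.

57.73 tonne/day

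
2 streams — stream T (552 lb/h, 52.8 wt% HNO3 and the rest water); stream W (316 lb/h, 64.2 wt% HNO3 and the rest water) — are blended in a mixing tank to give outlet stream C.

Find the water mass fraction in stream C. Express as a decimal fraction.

0.4305

Total flow out = 552 + 316 = 868 lb/h.
water in = 552×0.472 + 316×0.358 = 373.67 lb/h.
water mass fraction in C = 373.67/868 = 0.4305.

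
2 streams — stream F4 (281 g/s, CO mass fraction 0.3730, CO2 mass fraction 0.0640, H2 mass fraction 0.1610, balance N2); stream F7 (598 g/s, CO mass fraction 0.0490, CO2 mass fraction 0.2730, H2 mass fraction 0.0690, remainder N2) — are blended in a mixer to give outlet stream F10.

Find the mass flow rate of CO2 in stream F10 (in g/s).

CO2 out = CO2 in = 281×0.064 + 598×0.273 = 181.24 g/s.

181.2 g/s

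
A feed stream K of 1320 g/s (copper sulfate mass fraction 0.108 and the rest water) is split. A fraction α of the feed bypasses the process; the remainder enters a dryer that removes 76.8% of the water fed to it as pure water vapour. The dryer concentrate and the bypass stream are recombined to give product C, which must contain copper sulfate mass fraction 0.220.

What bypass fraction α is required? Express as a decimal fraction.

All 1320×0.108 = 142.56 g/s of copper sulfate reaches C, so C = 142.56/0.220 = 648 g/s and vapour = 672 g/s.
The evaporator receives (1−α)·1320 of feed at 0.892 water and removes 0.768 of that water:
0.768×0.892×(1−α)×1320 = 672
(1−α) = 672/904.27 = 0.7431;  α = 0.2569.

0.257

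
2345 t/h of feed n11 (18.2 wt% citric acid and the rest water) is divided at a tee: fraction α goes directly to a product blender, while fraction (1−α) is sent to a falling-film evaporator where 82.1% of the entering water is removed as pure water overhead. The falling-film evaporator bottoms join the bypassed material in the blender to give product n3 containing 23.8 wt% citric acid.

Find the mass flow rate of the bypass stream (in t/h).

1523 t/h

All 2345×0.182 = 426.79 t/h of citric acid reaches n3, so n3 = 426.79/0.238 = 1793.2 t/h and vapour = 551.76 t/h.
The evaporator receives (1−α)·2345 of feed at 0.818 water and removes 0.821 of that water:
0.821×0.818×(1−α)×2345 = 551.76
(1−α) = 551.76/1574.9 = 0.3504;  α = 0.6496.
Bypass flow = 0.6496×2345 = 1523.4 t/h.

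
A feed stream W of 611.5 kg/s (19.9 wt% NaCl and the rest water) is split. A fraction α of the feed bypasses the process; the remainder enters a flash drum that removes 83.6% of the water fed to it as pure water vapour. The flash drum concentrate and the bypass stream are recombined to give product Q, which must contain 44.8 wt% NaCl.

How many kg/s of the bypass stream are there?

All 611.5×0.199 = 121.69 kg/s of NaCl reaches Q, so Q = 121.69/0.448 = 271.63 kg/s and vapour = 339.87 kg/s.
The evaporator receives (1−α)·611.5 of feed at 0.801 water and removes 0.836 of that water:
0.836×0.801×(1−α)×611.5 = 339.87
(1−α) = 339.87/409.48 = 0.8300;  α = 0.1700.
Bypass flow = 0.1700×611.5 = 103.95 kg/s.

103.9 kg/s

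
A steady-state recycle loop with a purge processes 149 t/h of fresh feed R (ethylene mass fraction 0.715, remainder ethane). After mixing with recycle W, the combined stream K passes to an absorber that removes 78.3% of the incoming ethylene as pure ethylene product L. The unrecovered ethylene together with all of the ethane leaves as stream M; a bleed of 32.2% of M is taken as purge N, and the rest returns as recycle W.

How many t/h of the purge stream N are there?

51.19 t/h

ethane enters only via R and leaves only via the purge: 149×0.285 = 0.322×(ethane in M), and the absorber passes all ethane, so ethane in K = ethane in M = 131.88 t/h.
ethylene in K: m_A = 149×0.715 + (1−0.322)·(1−0.783)·m_A, so m_A = 106.53/0.8529 = 124.91 t/h.
M = (1−0.783)×124.91 + 131.88 = 158.98 t/h.
Purge N = 0.322×158.98 = 51.193 t/h.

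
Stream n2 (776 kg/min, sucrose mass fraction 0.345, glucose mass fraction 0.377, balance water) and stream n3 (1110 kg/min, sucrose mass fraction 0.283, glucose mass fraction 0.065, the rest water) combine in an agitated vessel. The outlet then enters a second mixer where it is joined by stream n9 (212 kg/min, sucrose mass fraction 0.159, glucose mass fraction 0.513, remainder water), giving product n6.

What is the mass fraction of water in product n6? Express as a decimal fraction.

Overall, product flow = 2098 kg/min.
water in = 776×0.278 + 1110×0.652 + 212×0.328 = 1009 kg/min.
water fraction in n6 = 0.481.

0.481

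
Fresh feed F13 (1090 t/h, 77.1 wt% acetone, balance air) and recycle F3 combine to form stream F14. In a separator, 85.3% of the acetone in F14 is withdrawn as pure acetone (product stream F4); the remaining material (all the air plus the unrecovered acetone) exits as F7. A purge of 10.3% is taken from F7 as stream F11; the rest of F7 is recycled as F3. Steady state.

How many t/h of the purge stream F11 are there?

air enters only via F13 and leaves only via the purge: 1090×0.229 = 0.103×(air in F7), and the separator passes all air, so air in F14 = air in F7 = 2423.4 t/h.
acetone in F14: m_A = 1090×0.771 + (1−0.103)·(1−0.853)·m_A, so m_A = 840.39/0.8681 = 968.03 t/h.
F7 = (1−0.853)×968.03 + 2423.4 = 2565.7 t/h.
Purge F11 = 0.103×2565.7 = 264.27 t/h.

264.3 t/h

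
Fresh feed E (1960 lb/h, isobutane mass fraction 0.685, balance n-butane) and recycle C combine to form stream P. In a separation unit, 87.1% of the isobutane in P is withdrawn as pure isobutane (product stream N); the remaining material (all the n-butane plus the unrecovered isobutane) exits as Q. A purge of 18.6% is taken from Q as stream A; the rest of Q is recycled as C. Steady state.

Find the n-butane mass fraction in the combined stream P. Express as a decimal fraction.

n-butane enters only via E and leaves only via the purge: 1960×0.315 = 0.186×(n-butane in Q), and the separation unit passes all n-butane, so n-butane in P = n-butane in Q = 3319.4 lb/h.
isobutane in P: m_A = 1960×0.685 + (1−0.186)·(1−0.871)·m_A, so m_A = 1342.6/0.8950 = 1500.1 lb/h.
P = 1500.1 + 3319.4 = 4819.5 lb/h.
n-butane fraction in P = 3319.4/4819.5 = 0.689.

0.689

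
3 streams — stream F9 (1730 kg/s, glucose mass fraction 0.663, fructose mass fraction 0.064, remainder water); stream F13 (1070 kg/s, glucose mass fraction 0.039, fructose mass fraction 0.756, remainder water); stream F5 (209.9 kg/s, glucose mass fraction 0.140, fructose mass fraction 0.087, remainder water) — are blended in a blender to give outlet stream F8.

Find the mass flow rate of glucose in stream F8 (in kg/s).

1218 kg/s

glucose out = glucose in = 1730×0.663 + 1070×0.039 + 209.9×0.140 = 1218.1 kg/s.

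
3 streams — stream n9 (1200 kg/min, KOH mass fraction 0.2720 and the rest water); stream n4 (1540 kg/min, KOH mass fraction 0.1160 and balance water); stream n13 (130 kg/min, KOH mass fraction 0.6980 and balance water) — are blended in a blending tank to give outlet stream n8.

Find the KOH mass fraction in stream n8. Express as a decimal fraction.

Total flow out = 1200 + 1540 + 130 = 2870 kg/min.
KOH in = 1200×0.272 + 1540×0.116 + 130×0.698 = 595.78 kg/min.
KOH mass fraction in n8 = 595.78/2870 = 0.2076.

0.2076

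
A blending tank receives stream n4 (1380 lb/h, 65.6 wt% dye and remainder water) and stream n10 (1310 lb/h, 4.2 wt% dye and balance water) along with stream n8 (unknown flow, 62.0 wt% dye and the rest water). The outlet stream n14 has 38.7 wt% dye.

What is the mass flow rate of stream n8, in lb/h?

Let n8 be the unknown flow. Total out = 2690 + n8.
dye balance: 960.3 + 0.620·n8 = 0.387·(2690 + n8)
(0.620 − 0.387)·n8 = 0.387×2690 − 960.3 = 80.73
n8 = 80.73 / 0.233 = 346.48 lb/h

346.5 lb/h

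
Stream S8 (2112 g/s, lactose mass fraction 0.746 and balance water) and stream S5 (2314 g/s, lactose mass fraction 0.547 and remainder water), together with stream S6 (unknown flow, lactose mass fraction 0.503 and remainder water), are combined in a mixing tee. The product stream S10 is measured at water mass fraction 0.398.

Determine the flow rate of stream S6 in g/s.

1786 g/s

Let S6 be the unknown flow. Total out = 4426 + S6.
water balance: 1584.7 + 0.497·S6 = 0.398·(4426 + S6)
(0.497 − 0.398)·S6 = 0.398×4426 − 1584.7 = 176.86
S6 = 176.86 / 0.099 = 1786.4 g/s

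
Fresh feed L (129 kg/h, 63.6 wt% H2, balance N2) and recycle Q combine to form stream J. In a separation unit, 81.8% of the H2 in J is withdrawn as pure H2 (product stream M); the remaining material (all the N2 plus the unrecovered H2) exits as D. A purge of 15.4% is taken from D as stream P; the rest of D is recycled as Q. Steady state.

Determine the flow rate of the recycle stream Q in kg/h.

272.9 kg/h

N2 enters only via L and leaves only via the purge: 129×0.364 = 0.154×(N2 in D), and the separation unit passes all N2, so N2 in J = N2 in D = 304.91 kg/h.
H2 in J: m_A = 129×0.636 + (1−0.154)·(1−0.818)·m_A, so m_A = 82.044/0.8460 = 96.976 kg/h.
D = (1−0.818)×96.976 + 304.91 = 322.56 kg/h.
Recycle Q = (1−0.154)×322.56 = 272.88 kg/h.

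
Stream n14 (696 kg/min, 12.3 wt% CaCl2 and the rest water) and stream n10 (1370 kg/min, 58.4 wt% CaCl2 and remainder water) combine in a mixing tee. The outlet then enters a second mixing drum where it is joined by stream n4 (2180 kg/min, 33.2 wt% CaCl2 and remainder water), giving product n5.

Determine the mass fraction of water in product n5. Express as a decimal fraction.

0.6209

Overall, product flow = 4246 kg/min.
water in = 696×0.877 + 1370×0.416 + 2180×0.668 = 2636.6 kg/min.
water fraction in n5 = 0.6209.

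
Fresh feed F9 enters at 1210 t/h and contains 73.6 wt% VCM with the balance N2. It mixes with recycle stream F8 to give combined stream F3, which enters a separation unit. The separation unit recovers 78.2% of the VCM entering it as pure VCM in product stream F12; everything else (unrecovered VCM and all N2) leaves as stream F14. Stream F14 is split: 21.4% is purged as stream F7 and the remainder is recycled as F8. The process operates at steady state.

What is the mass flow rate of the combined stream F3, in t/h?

2567 t/h

N2 enters only via F9 and leaves only via the purge: 1210×0.264 = 0.214×(N2 in F14), and the separation unit passes all N2, so N2 in F3 = N2 in F14 = 1492.7 t/h.
VCM in F3: m_A = 1210×0.736 + (1−0.214)·(1−0.782)·m_A, so m_A = 890.56/0.8287 = 1074.7 t/h.
F3 = 1074.7 + 1492.7 = 2567.4 t/h.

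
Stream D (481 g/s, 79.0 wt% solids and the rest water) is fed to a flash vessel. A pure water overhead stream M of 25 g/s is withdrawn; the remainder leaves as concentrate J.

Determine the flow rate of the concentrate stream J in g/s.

456 g/s

Concentrate = 481 − 25 = 456 g/s.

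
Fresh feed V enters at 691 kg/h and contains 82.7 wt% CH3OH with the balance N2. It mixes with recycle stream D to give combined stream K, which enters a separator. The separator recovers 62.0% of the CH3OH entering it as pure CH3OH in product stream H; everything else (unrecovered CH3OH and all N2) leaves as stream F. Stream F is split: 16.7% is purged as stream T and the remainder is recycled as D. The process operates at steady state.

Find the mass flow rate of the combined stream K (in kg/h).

1552 kg/h

N2 enters only via V and leaves only via the purge: 691×0.173 = 0.167×(N2 in F), and the separator passes all N2, so N2 in K = N2 in F = 715.83 kg/h.
CH3OH in K: m_A = 691×0.827 + (1−0.167)·(1−0.620)·m_A, so m_A = 571.46/0.6835 = 836.12 kg/h.
K = 836.12 + 715.83 = 1551.9 kg/h.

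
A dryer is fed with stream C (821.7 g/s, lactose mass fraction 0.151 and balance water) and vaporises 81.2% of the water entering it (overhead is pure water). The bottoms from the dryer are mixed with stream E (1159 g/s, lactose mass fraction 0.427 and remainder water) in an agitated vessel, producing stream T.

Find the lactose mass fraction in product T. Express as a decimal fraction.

0.438

Vapour removed = 0.812×0.849×821.7 = 566.47 g/s; concentrate = 255.23 g/s.
lactose reaching the mixer = 124.08 (from concentrate) + 1159×0.427 = 618.97 g/s.
Product flow = 255.23 + 1159 = 1414.2 g/s; lactose fraction = 0.438.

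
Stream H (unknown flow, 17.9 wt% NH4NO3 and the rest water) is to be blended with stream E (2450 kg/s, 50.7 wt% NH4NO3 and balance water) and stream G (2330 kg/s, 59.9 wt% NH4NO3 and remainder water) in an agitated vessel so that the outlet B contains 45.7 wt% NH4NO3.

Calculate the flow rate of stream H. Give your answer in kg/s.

Let H be the unknown flow. Total out = 4780 + H.
NH4NO3 balance: 2637.8 + 0.179·H = 0.457·(4780 + H)
(0.179 − 0.457)·H = 0.457×4780 − 2637.8 = -453.36
H = -453.36 / -0.278 = 1630.8 kg/s

1631 kg/s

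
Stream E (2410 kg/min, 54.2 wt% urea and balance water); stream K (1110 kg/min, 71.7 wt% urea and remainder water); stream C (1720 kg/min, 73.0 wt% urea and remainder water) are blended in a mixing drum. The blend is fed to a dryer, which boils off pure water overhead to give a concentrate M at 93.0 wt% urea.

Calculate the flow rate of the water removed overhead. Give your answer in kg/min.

urea entering = 2410×0.542 + 1110×0.717 + 1720×0.730 = 3357.7 kg/min.
All urea reports to M, so M = 3357.7/0.930 = 3610.4 kg/min.
Total feed = 5240 kg/min; overhead = 5240 − 3610.4 = 1629.6 kg/min.

1630 kg/min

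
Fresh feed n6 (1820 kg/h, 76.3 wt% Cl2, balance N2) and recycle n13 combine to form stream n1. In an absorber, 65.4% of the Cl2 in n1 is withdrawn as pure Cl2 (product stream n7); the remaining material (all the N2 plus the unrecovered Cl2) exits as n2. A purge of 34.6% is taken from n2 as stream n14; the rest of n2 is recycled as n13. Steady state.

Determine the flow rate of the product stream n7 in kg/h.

1174 kg/h

Cl2 in n1: m_A = 1820×0.763 + (1−0.346)·(1−0.654)·m_A, so m_A = 1388.7/0.7737 = 1794.8 kg/h.
Product n7 = 0.654×1794.8 = 1173.8 kg/h.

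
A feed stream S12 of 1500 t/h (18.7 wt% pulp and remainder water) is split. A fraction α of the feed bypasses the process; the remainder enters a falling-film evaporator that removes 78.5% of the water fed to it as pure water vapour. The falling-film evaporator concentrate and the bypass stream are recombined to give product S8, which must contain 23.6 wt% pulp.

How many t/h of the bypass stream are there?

All 1500×0.187 = 280.5 t/h of pulp reaches S8, so S8 = 280.5/0.236 = 1188.6 t/h and vapour = 311.44 t/h.
The evaporator receives (1−α)·1500 of feed at 0.813 water and removes 0.785 of that water:
0.785×0.813×(1−α)×1500 = 311.44
(1−α) = 311.44/957.31 = 0.3253;  α = 0.6747.
Bypass flow = 0.6747×1500 = 1012 t/h.

1012 t/h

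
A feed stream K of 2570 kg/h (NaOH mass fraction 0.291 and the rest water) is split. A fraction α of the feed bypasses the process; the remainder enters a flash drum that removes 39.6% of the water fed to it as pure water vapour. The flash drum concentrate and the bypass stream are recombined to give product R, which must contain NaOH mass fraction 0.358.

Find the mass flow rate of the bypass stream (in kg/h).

All 2570×0.291 = 747.87 kg/h of NaOH reaches R, so R = 747.87/0.358 = 2089 kg/h and vapour = 480.98 kg/h.
The evaporator receives (1−α)·2570 of feed at 0.709 water and removes 0.396 of that water:
0.396×0.709×(1−α)×2570 = 480.98
(1−α) = 480.98/721.56 = 0.6666;  α = 0.3334.
Bypass flow = 0.3334×2570 = 856.9 kg/h.

856.9 kg/h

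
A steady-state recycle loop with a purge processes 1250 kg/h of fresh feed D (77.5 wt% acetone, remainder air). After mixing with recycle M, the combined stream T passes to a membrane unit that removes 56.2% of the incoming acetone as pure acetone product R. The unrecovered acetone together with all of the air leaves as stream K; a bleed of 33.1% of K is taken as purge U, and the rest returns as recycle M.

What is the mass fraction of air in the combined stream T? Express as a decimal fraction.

air enters only via D and leaves only via the purge: 1250×0.225 = 0.331×(air in K), and the membrane unit passes all air, so air in T = air in K = 849.7 kg/h.
acetone in T: m_A = 1250×0.775 + (1−0.331)·(1−0.562)·m_A, so m_A = 968.75/0.7070 = 1370.3 kg/h.
T = 1370.3 + 849.7 = 2220 kg/h.
air fraction in T = 849.7/2220 = 0.383.

0.383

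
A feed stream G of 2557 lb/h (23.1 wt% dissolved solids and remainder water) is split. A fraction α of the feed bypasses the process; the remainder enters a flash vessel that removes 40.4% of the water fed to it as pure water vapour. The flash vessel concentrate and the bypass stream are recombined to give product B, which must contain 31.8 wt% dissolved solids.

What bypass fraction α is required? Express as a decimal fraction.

All 2557×0.231 = 590.67 lb/h of dissolved solids reaches B, so B = 590.67/0.318 = 1857.4 lb/h and vapour = 699.56 lb/h.
The evaporator receives (1−α)·2557 of feed at 0.769 water and removes 0.404 of that water:
0.404×0.769×(1−α)×2557 = 699.56
(1−α) = 699.56/794.4 = 0.8806;  α = 0.1194.

0.119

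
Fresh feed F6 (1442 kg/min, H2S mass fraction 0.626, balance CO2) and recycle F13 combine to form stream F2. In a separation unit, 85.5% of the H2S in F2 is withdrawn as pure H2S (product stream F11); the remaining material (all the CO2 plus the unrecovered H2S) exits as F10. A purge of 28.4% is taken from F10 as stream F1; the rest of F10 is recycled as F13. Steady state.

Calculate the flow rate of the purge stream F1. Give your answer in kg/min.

580.8 kg/min

CO2 enters only via F6 and leaves only via the purge: 1442×0.374 = 0.284×(CO2 in F10), and the separation unit passes all CO2, so CO2 in F2 = CO2 in F10 = 1899 kg/min.
H2S in F2: m_A = 1442×0.626 + (1−0.284)·(1−0.855)·m_A, so m_A = 902.69/0.8962 = 1007.3 kg/min.
F10 = (1−0.855)×1007.3 + 1899 = 2045 kg/min.
Purge F1 = 0.284×2045 = 580.79 kg/min.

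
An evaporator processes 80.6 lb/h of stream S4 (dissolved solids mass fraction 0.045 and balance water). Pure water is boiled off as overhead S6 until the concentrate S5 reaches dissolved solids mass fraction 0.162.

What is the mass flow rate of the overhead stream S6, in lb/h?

dissolved solids is conserved: 80.6×0.045 = 3.627 lb/h all reports to the concentrate.
Concentrate = 3.627/(target fraction) = 22.389 lb/h.
Overhead = 80.6 − 22.389 = 58.211 lb/h.

58.21 lb/h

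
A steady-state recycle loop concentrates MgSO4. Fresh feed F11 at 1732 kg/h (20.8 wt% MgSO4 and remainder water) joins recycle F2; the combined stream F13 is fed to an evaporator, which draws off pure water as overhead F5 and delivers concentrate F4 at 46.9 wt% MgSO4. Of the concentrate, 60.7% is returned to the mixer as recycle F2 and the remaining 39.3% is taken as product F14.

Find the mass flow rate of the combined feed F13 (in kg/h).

Overall MgSO4 balance (none leaves overhead): MgSO4 in fresh feed = MgSO4 in product, i.e. 1732×0.208 = (1−0.607)·F4·0.469.
F4 = 360.26/(0.469×0.393) = 1954.5 kg/h.
Recycle F2 = 0.607×1954.5 = 1186.4 kg/h.
Combined feed F13 = 1732 + 1186.4 = 2918.4 kg/h.

2918 kg/h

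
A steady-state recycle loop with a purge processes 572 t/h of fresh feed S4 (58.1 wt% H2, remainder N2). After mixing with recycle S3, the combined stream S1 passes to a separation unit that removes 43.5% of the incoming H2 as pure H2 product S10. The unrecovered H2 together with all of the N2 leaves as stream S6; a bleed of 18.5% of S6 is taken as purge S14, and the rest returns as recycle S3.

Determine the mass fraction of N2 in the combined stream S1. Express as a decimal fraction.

N2 enters only via S4 and leaves only via the purge: 572×0.419 = 0.185×(N2 in S6), and the separation unit passes all N2, so N2 in S1 = N2 in S6 = 1295.5 t/h.
H2 in S1: m_A = 572×0.581 + (1−0.185)·(1−0.435)·m_A, so m_A = 332.33/0.5395 = 615.97 t/h.
S1 = 615.97 + 1295.5 = 1911.5 t/h.
N2 fraction in S1 = 1295.5/1911.5 = 0.678.

0.678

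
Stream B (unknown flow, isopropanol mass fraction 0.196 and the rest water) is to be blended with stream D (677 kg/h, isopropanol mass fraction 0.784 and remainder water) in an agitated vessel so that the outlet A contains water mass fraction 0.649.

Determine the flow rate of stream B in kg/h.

1891 kg/h

Let B be the unknown flow. Total out = 677 + B.
water balance: 146.23 + 0.804·B = 0.649·(677 + B)
(0.804 − 0.649)·B = 0.649×677 − 146.23 = 293.14
B = 293.14 / 0.155 = 1891.2 kg/h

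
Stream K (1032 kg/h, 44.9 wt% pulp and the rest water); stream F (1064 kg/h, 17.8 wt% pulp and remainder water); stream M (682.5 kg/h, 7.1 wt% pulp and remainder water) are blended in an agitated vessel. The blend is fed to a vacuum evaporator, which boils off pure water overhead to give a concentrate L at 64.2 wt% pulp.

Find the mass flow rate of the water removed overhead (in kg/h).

pulp entering = 1032×0.449 + 1064×0.178 + 682.5×0.071 = 701.22 kg/h.
All pulp reports to L, so L = 701.22/0.642 = 1092.2 kg/h.
Total feed = 2778.5 kg/h; overhead = 2778.5 − 1092.2 = 1686.3 kg/h.

1686 kg/h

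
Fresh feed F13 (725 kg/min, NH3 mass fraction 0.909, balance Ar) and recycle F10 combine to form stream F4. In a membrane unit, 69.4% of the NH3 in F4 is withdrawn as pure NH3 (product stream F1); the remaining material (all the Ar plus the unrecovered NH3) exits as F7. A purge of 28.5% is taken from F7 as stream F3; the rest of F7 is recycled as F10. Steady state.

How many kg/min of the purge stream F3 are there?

139.5 kg/min

Ar enters only via F13 and leaves only via the purge: 725×0.091 = 0.285×(Ar in F7), and the membrane unit passes all Ar, so Ar in F4 = Ar in F7 = 231.49 kg/min.
NH3 in F4: m_A = 725×0.909 + (1−0.285)·(1−0.694)·m_A, so m_A = 659.02/0.7812 = 843.6 kg/min.
F7 = (1−0.694)×843.6 + 231.49 = 489.63 kg/min.
Purge F3 = 0.285×489.63 = 139.54 kg/min.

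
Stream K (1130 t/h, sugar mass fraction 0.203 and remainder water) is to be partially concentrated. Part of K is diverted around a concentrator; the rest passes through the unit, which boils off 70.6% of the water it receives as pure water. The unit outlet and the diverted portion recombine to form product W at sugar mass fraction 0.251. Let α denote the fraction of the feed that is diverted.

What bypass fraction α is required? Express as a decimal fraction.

0.660

All 1130×0.203 = 229.39 t/h of sugar reaches W, so W = 229.39/0.251 = 913.9 t/h and vapour = 216.1 t/h.
The evaporator receives (1−α)·1130 of feed at 0.797 water and removes 0.706 of that water:
0.706×0.797×(1−α)×1130 = 216.1
(1−α) = 216.1/635.83 = 0.3399;  α = 0.6601.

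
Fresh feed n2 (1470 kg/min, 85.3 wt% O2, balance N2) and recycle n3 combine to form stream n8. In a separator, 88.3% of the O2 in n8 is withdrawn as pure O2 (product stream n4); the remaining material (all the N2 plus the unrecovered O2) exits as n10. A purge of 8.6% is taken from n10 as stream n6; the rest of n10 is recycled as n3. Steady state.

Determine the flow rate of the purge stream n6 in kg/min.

230.2 kg/min

N2 enters only via n2 and leaves only via the purge: 1470×0.147 = 0.086×(N2 in n10), and the separator passes all N2, so N2 in n8 = N2 in n10 = 2512.7 kg/min.
O2 in n8: m_A = 1470×0.853 + (1−0.086)·(1−0.883)·m_A, so m_A = 1253.9/0.8931 = 1404.1 kg/min.
n10 = (1−0.883)×1404.1 + 2512.7 = 2676.9 kg/min.
Purge n6 = 0.086×2676.9 = 230.22 kg/min.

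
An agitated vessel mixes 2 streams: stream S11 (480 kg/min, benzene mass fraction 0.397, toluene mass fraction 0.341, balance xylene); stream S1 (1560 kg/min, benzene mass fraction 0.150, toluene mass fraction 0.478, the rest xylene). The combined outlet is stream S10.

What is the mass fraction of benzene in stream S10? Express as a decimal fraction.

0.208

Total flow out = 480 + 1560 = 2040 kg/min.
benzene in = 480×0.397 + 1560×0.150 = 424.56 kg/min.
benzene mass fraction in S10 = 424.56/2040 = 0.208.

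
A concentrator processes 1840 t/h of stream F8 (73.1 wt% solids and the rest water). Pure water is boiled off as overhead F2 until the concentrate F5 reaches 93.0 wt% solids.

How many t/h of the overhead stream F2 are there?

solids is conserved: 1840×0.731 = 1345 t/h all reports to the concentrate.
Concentrate = 1345/(target fraction) = 1446.3 t/h.
Overhead = 1840 − 1446.3 = 393.72 t/h.

393.7 t/h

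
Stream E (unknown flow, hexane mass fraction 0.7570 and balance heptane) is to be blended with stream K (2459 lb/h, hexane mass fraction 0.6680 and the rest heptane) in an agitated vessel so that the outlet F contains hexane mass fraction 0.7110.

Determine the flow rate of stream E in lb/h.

Let E be the unknown flow. Total out = 2459 + E.
hexane balance: 1642.6 + 0.757·E = 0.711·(2459 + E)
(0.757 − 0.711)·E = 0.711×2459 − 1642.6 = 105.74
E = 105.74 / 0.046 = 2298.6 lb/h

2299 lb/h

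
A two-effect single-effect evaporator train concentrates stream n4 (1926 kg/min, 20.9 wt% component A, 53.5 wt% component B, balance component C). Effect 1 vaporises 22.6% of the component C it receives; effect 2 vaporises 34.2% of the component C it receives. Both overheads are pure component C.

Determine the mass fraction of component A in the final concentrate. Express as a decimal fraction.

component C in feed = 1926×0.256 = 493.06 kg/min.
After stage 1: component C left = (1−0.226)×493.06 = 381.63; stream total = 1814.6 kg/min.
After stage 2: component C left = (1−0.342)×381.63 = 251.11; final concentrate = 1684.1 kg/min.
component A fraction = 402.53/1684.1 = 0.239.

0.239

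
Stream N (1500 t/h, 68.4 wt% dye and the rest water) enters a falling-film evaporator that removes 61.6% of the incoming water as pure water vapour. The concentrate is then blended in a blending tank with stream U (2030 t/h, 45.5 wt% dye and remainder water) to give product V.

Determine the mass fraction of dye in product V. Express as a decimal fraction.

Vapour removed = 0.616×0.316×1500 = 291.98 t/h; concentrate = 1208 t/h.
dye reaching the mixer = 1026 (from concentrate) + 2030×0.455 = 1949.7 t/h.
Product flow = 1208 + 2030 = 3238 t/h; dye fraction = 0.602.

0.602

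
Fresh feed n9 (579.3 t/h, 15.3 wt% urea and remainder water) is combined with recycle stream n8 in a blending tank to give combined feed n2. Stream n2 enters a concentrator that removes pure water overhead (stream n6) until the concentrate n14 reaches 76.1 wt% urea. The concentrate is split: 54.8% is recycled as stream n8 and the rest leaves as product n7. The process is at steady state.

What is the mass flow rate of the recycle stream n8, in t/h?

141.2 t/h

Overall urea balance (none leaves overhead): urea in fresh feed = urea in product, i.e. 579.3×0.153 = (1−0.548)·n14·0.761.
n14 = 88.633/(0.761×0.452) = 257.67 t/h.
Recycle n8 = 0.548×257.67 = 141.21 t/h.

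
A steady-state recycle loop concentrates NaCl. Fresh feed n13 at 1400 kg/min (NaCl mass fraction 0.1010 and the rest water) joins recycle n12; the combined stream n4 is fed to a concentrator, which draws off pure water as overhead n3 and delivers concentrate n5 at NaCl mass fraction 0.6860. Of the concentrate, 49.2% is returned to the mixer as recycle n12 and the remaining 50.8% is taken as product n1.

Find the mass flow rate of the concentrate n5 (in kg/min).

405.8 kg/min

Overall NaCl balance (none leaves overhead): NaCl in fresh feed = NaCl in product, i.e. 1400×0.101 = (1−0.492)·n5·0.686.
n5 = 141.4/(0.686×0.508) = 405.75 kg/min.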